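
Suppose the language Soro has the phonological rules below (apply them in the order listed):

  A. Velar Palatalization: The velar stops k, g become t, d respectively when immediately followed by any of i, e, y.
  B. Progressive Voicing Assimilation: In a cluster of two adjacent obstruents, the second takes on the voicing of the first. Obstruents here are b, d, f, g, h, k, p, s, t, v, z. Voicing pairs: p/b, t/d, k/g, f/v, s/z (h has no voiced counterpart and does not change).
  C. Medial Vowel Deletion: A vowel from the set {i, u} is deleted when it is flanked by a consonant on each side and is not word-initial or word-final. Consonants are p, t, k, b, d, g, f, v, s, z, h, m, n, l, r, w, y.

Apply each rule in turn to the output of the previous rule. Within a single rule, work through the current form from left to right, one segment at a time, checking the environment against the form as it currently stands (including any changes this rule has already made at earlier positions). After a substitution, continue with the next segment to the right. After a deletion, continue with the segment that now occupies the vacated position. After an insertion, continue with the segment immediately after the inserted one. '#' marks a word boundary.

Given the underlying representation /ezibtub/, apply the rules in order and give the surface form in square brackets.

A Velar Palatalization: no change — [ezibtub]
B Progressive Voicing Assimilation: [ezibtub] → [ezibdub]
C Medial Vowel Deletion: [ezibdub] → [ezbdb]

[ezbdb]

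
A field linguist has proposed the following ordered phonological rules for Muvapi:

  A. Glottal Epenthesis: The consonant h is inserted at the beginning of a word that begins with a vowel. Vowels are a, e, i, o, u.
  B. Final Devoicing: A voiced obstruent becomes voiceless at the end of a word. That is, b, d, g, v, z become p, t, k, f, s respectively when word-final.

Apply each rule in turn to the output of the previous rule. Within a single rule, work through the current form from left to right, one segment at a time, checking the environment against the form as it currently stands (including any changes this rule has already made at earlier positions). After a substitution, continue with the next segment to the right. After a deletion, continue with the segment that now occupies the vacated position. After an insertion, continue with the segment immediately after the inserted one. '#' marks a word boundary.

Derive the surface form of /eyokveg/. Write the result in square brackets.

[heyokvek]

A Glottal Epenthesis: [eyokveg] → [heyokveg]
B Final Devoicing: [heyokveg] → [heyokvek]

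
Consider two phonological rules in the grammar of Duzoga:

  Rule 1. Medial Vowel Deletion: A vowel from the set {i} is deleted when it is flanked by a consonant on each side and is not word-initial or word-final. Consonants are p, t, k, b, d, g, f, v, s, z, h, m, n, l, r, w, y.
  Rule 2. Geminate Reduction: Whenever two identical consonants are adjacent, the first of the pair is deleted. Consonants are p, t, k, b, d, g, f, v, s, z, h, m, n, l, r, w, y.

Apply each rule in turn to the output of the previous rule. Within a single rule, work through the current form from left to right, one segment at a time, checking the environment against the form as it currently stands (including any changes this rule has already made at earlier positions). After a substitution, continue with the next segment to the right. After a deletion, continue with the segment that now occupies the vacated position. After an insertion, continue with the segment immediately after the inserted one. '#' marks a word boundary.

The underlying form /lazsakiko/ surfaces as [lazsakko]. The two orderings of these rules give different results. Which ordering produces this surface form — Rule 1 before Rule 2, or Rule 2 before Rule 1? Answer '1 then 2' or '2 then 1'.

Order 1 then 2:
  1 Medial Vowel Deletion: [lazsakiko] → [lazsakko]
  2 Geminate Reduction: [lazsakko] → [lazsako]
  result: [lazsako]
Order 2 then 1:
  2 Geminate Reduction: no change — [lazsakiko]
  1 Medial Vowel Deletion: [lazsakiko] → [lazsakko]
  result: [lazsakko]

2 then 1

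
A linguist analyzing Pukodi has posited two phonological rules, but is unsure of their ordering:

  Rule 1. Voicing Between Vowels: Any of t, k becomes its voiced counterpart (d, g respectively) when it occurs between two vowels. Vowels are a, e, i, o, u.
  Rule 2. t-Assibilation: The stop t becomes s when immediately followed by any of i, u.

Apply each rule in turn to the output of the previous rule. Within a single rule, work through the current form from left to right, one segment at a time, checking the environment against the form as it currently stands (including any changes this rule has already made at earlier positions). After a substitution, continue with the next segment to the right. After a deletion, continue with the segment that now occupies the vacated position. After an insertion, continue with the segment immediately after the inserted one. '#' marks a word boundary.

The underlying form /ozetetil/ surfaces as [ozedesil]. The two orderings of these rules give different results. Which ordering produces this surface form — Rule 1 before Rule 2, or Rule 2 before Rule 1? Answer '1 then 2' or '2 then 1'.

2 then 1

Order 1 then 2:
  1 Voicing Between Vowels: [ozetetil] → [ozededil]
  2 t-Assibilation: no change — [ozededil]
  result: [ozededil]
Order 2 then 1:
  2 t-Assibilation: [ozetetil] → [ozetesil]
  1 Voicing Between Vowels: [ozetesil] → [ozedesil]
  result: [ozedesil]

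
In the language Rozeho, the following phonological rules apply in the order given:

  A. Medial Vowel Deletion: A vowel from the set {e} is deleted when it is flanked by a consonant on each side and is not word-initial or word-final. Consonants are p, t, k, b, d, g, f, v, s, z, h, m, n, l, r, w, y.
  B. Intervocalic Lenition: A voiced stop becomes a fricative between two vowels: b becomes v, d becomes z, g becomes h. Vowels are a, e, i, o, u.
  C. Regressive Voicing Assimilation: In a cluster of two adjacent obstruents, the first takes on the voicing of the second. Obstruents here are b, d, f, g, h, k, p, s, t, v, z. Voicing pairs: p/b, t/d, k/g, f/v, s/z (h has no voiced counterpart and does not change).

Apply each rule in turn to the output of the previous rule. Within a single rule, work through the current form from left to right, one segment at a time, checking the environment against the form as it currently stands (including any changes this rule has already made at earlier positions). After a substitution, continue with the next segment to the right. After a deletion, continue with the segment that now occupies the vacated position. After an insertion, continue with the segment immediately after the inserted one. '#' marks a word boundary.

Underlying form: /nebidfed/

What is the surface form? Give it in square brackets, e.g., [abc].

A Medial Vowel Deletion: [nebidfed] → [nbidfd]
B Intervocalic Lenition: no change — [nbidfd]
C Regressive Voicing Assimilation: [nbidfd] → [nbitvd]

[nbitvd]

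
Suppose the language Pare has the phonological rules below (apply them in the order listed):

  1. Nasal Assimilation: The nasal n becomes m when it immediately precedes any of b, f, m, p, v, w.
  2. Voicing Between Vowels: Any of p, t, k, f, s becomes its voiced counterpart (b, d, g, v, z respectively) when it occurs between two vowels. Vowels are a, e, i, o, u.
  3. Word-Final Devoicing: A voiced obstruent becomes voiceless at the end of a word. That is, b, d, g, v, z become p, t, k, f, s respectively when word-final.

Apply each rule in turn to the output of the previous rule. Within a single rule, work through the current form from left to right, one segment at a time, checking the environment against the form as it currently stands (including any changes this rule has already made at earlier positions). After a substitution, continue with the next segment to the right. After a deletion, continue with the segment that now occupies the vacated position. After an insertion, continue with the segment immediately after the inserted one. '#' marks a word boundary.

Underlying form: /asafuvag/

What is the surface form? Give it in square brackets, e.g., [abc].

[azavuvak]

1 Nasal Assimilation: no change — [asafuvag]
2 Voicing Between Vowels: [asafuvag] → [azavuvag]
3 Word-Final Devoicing: [azavuvag] → [azavuvak]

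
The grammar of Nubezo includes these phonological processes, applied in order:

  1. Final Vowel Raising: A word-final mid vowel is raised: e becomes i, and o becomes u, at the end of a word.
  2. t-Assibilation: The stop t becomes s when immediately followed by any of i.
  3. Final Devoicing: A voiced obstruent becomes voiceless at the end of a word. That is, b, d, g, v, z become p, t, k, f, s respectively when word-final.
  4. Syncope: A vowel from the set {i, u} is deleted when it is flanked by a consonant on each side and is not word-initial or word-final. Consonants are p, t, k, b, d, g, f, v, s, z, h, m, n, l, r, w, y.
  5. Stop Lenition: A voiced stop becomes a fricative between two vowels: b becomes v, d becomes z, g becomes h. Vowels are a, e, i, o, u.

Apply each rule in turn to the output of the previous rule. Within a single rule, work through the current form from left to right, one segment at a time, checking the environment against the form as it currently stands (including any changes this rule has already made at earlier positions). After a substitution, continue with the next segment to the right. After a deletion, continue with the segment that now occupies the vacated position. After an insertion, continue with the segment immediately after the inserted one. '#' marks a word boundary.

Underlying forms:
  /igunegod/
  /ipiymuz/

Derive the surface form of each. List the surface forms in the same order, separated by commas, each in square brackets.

[ignehot], [ipyms]

/igunegod/:
  1 Final Vowel Raising: no change — [igunegod]
  2 t-Assibilation: no change — [igunegod]
  3 Final Devoicing: [igunegod] → [igunegot]
  4 Syncope: [igunegot] → [ignegot]
  5 Stop Lenition: [ignegot] → [ignehot]
/ipiymuz/:
  1 Final Vowel Raising: no change — [ipiymuz]
  2 t-Assibilation: no change — [ipiymuz]
  3 Final Devoicing: [ipiymuz] → [ipiymus]
  4 Syncope: [ipiymus] → [ipyms]
  5 Stop Lenition: no change — [ipyms]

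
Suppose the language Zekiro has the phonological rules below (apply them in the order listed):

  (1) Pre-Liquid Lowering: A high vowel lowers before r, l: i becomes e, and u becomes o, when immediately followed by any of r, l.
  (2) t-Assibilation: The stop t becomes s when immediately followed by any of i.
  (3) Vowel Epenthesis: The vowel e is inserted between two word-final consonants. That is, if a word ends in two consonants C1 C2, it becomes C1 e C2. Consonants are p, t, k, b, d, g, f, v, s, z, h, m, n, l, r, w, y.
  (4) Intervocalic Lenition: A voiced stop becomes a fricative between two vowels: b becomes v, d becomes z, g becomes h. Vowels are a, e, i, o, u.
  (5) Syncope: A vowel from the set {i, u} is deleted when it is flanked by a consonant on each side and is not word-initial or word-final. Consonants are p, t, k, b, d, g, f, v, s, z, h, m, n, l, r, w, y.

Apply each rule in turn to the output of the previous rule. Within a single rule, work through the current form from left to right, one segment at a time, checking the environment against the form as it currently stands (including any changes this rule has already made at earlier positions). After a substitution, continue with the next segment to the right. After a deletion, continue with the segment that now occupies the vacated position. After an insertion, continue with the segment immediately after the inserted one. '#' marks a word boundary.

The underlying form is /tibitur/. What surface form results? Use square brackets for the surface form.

[svtor]

(1) Pre-Liquid Lowering: [tibitur] → [tibitor]
(2) t-Assibilation: [tibitor] → [sibitor]
(3) Vowel Epenthesis: no change — [sibitor]
(4) Intervocalic Lenition: [sibitor] → [sivitor]
(5) Syncope: [sivitor] → [svtor]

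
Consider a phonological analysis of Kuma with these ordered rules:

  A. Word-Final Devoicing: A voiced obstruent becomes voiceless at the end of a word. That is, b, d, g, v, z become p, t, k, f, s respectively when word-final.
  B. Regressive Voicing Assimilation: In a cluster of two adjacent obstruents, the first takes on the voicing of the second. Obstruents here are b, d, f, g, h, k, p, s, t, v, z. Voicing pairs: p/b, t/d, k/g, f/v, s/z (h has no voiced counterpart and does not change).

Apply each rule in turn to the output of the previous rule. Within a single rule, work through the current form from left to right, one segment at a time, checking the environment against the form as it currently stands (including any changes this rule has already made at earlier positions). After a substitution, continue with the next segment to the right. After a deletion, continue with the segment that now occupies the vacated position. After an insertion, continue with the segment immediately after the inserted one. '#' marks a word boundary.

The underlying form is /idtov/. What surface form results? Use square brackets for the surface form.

[ittof]

A Word-Final Devoicing: [idtov] → [idtof]
B Regressive Voicing Assimilation: [idtof] → [ittof]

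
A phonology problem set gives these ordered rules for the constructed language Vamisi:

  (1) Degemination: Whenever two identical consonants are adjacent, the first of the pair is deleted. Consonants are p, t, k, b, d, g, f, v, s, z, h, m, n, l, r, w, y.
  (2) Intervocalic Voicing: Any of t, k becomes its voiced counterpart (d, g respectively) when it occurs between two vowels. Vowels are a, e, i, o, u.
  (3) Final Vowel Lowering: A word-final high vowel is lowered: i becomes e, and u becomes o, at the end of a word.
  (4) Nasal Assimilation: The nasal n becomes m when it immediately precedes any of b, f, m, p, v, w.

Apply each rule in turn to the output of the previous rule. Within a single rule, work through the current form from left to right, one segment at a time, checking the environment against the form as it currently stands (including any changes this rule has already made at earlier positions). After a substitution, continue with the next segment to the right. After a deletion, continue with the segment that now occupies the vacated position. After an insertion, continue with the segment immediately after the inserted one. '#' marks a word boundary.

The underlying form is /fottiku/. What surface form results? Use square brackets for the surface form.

[fodigo]

(1) Degemination: [fottiku] → [fotiku]
(2) Intervocalic Voicing: [fotiku] → [fodigu]
(3) Final Vowel Lowering: [fodigu] → [fodigo]
(4) Nasal Assimilation: no change — [fodigo]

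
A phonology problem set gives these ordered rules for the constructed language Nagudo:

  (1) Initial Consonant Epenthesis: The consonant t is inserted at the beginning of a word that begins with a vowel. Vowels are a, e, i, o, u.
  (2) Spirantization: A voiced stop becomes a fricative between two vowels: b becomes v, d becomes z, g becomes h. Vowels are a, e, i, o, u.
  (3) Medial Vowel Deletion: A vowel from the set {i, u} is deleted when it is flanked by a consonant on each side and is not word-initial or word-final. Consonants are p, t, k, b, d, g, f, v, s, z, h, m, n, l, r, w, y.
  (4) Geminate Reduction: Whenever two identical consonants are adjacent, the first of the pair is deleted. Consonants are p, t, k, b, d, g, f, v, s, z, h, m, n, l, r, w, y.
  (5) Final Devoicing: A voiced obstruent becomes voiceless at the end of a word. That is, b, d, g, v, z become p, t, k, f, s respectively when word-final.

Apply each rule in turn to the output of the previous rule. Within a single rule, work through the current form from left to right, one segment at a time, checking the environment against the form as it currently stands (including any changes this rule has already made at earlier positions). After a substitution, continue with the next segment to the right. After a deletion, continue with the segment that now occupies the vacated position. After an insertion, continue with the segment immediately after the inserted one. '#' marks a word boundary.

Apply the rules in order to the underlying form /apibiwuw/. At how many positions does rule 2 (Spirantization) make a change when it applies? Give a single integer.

(1) Initial Consonant Epenthesis: [apibiwuw] → [tapibiwuw]
(2) Spirantization: [tapibiwuw] → [tapiviwuw]
(3) Medial Vowel Deletion: [tapiviwuw] → [tapvww]
(4) Geminate Reduction: [tapvww] → [tapvw]
(5) Final Devoicing: no change — [tapvw]
Rule 2 changed 1 position(s).

1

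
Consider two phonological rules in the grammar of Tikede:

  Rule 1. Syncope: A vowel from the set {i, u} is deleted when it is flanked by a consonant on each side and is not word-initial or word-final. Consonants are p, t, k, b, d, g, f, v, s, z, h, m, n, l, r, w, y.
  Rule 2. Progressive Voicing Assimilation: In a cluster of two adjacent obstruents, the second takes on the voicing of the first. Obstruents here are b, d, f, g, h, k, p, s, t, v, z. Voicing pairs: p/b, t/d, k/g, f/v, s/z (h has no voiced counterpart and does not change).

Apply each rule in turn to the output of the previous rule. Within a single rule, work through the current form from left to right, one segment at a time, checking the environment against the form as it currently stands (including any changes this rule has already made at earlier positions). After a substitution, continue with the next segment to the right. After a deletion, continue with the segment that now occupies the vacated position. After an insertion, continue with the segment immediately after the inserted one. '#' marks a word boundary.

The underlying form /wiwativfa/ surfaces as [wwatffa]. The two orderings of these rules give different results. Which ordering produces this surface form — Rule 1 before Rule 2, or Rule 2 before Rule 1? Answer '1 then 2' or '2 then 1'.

1 then 2

Order 1 then 2:
  1 Syncope: [wiwativfa] → [wwatvfa]
  2 Progressive Voicing Assimilation: [wwatvfa] → [wwatffa]
  result: [wwatffa]
Order 2 then 1:
  2 Progressive Voicing Assimilation: [wiwativfa] → [wiwativva]
  1 Syncope: [wiwativva] → [wwatvva]
  result: [wwatvva]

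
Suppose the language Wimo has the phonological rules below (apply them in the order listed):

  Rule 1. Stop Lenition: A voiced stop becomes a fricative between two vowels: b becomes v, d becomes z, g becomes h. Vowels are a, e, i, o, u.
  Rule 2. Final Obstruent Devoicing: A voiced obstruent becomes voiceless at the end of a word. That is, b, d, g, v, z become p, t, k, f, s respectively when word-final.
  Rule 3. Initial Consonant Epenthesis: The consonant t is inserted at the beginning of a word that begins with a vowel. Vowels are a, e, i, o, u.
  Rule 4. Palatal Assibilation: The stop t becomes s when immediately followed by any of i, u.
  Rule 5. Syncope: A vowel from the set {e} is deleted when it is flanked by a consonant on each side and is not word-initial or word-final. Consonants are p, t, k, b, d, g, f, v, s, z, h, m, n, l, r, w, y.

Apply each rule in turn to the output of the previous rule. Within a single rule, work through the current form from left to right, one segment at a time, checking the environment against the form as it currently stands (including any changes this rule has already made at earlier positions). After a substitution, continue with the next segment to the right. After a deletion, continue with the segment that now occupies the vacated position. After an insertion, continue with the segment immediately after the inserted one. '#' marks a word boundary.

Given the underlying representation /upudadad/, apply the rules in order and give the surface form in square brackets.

[supuzazat]

Rule 1 Stop Lenition: [upudadad] → [upuzazad]
Rule 2 Final Obstruent Devoicing: [upuzazad] → [upuzazat]
Rule 3 Initial Consonant Epenthesis: [upuzazat] → [tupuzazat]
Rule 4 Palatal Assibilation: [tupuzazat] → [supuzazat]
Rule 5 Syncope: no change — [supuzazat]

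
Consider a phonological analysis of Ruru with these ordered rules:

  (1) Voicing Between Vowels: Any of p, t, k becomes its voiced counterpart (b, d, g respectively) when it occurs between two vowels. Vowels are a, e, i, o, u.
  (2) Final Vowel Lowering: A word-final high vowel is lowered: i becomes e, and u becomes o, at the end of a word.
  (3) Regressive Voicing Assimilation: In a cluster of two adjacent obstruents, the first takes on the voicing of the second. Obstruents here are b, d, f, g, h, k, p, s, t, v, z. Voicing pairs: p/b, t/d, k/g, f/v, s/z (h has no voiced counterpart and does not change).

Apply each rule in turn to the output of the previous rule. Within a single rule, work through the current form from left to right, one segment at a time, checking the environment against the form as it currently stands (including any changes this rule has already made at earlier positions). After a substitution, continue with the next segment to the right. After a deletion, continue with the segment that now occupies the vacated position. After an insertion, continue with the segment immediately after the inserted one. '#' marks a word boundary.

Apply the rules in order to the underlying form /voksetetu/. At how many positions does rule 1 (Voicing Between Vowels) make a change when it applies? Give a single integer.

(1) Voicing Between Vowels: [voksetetu] → [voksededu]
(2) Final Vowel Lowering: [voksededu] → [voksededo]
(3) Regressive Voicing Assimilation: no change — [voksededo]
Rule 1 changed 2 position(s).

2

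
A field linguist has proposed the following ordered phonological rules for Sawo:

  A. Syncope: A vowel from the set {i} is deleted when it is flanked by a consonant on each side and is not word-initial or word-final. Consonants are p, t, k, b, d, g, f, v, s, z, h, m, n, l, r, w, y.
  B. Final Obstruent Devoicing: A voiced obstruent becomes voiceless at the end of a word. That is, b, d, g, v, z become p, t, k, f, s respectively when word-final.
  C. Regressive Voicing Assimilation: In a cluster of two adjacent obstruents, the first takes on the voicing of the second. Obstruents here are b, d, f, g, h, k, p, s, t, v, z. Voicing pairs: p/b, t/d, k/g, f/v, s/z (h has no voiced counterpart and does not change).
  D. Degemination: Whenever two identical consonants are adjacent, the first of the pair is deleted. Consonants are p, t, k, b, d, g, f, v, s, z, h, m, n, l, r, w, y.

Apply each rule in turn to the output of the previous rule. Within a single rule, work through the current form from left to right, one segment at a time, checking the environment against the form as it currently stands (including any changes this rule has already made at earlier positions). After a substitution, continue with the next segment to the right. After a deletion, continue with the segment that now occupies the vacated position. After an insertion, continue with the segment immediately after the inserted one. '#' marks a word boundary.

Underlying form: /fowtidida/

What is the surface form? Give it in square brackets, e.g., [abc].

[fowda]

A Syncope: [fowtidida] → [fowtdda]
B Final Obstruent Devoicing: no change — [fowtdda]
C Regressive Voicing Assimilation: [fowtdda] → [fowddda]
D Degemination: [fowddda] → [fowda]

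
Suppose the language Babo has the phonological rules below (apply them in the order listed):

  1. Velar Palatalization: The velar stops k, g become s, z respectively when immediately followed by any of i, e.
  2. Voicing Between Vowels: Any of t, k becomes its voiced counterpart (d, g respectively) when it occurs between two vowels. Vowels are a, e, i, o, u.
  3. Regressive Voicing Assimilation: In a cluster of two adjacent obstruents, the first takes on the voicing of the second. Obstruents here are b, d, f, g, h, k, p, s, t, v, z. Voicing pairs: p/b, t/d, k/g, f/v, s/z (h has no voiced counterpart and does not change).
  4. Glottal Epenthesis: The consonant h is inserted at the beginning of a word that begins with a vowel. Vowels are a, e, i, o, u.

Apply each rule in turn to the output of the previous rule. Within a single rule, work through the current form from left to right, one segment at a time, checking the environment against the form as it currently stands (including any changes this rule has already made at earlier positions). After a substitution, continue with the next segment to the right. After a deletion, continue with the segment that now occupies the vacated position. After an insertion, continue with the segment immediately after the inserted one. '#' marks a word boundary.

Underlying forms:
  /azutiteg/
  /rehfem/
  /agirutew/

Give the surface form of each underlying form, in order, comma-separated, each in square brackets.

[hazudideg], [rehfem], [hazirudew]

/azutiteg/:
  1 Velar Palatalization: no change — [azutiteg]
  2 Voicing Between Vowels: [azutiteg] → [azudideg]
  3 Regressive Voicing Assimilation: no change — [azudideg]
  4 Glottal Epenthesis: [azudideg] → [hazudideg]
/rehfem/:
  1 Velar Palatalization: no change — [rehfem]
  2 Voicing Between Vowels: no change — [rehfem]
  3 Regressive Voicing Assimilation: no change — [rehfem]
  4 Glottal Epenthesis: no change — [rehfem]
/agirutew/:
  1 Velar Palatalization: [agirutew] → [azirutew]
  2 Voicing Between Vowels: [azirutew] → [azirudew]
  3 Regressive Voicing Assimilation: no change — [azirudew]
  4 Glottal Epenthesis: [azirudew] → [hazirudew]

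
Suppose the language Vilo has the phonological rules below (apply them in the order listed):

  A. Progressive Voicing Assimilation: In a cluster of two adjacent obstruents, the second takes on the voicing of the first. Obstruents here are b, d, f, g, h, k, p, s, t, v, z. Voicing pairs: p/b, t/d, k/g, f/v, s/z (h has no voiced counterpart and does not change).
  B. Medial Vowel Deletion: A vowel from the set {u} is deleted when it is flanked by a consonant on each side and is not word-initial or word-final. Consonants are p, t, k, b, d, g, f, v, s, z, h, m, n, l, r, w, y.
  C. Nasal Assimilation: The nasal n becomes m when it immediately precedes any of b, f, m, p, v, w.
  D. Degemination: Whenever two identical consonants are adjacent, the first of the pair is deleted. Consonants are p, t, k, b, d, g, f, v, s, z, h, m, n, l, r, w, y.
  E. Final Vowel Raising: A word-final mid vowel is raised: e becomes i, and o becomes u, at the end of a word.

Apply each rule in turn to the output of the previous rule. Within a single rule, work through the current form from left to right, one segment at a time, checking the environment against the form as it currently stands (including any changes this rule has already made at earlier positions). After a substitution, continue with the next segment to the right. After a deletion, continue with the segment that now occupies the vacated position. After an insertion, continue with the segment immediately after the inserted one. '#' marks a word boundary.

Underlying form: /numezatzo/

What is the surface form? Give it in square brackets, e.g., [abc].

A Progressive Voicing Assimilation: [numezatzo] → [numezatso]
B Medial Vowel Deletion: [numezatso] → [nmezatso]
C Nasal Assimilation: [nmezatso] → [mmezatso]
D Degemination: [mmezatso] → [mezatso]
E Final Vowel Raising: [mezatso] → [mezatsu]

[mezatsu]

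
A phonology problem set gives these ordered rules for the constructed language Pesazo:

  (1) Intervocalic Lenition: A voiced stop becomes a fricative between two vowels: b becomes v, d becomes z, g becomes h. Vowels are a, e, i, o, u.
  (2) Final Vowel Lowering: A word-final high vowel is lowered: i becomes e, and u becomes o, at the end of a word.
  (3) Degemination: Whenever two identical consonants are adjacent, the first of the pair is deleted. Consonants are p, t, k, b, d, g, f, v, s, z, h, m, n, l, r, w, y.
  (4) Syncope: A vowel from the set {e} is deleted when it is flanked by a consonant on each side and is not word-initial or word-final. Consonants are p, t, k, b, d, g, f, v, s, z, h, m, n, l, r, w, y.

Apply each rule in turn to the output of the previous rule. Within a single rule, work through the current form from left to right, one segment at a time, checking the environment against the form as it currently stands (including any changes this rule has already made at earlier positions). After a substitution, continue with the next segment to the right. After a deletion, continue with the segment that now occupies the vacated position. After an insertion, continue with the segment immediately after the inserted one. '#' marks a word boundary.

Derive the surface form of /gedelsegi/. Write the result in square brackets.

(1) Intervocalic Lenition: [gedelsegi] → [gezelsehi]
(2) Final Vowel Lowering: [gezelsehi] → [gezelsehe]
(3) Degemination: no change — [gezelsehe]
(4) Syncope: [gezelsehe] → [gzlshe]

[gzlshe]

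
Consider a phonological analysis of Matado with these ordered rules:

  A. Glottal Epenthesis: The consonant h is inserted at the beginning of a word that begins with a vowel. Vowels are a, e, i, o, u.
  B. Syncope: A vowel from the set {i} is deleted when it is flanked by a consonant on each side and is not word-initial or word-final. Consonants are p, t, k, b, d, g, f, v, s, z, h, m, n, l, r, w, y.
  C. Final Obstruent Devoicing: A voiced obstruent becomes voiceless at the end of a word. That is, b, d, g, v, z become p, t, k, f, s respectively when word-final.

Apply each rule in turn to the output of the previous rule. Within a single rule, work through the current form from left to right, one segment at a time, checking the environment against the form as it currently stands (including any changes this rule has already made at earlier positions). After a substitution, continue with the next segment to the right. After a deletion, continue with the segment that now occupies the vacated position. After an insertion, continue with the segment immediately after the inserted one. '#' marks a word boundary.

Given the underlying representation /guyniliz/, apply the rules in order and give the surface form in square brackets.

A Glottal Epenthesis: no change — [guyniliz]
B Syncope: [guyniliz] → [guynlz]
C Final Obstruent Devoicing: [guynlz] → [guynls]

[guynls]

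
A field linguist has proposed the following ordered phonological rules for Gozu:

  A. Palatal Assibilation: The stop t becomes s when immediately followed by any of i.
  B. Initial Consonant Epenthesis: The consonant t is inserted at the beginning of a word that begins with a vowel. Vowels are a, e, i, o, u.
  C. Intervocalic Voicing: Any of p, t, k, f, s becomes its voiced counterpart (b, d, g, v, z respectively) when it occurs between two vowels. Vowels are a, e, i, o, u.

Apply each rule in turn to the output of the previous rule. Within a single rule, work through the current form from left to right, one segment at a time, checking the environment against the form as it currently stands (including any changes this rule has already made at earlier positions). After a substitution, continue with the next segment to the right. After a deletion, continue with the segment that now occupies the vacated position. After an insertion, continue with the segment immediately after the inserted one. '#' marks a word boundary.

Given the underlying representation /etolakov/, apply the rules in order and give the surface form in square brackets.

A Palatal Assibilation: no change — [etolakov]
B Initial Consonant Epenthesis: [etolakov] → [tetolakov]
C Intervocalic Voicing: [tetolakov] → [tedolagov]

[tedolagov]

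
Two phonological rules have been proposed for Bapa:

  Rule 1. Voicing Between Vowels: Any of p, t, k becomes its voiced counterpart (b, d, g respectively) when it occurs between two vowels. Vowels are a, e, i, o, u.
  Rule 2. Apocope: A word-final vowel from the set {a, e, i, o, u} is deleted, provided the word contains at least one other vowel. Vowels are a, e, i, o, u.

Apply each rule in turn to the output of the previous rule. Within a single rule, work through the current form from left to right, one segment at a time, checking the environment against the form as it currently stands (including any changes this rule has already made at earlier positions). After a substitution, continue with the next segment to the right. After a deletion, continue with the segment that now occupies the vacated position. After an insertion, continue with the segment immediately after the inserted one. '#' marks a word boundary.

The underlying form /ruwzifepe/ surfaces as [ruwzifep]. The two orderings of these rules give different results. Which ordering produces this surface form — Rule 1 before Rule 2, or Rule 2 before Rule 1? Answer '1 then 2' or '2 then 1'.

Order 1 then 2:
  1 Voicing Between Vowels: [ruwzifepe] → [ruwzifebe]
  2 Apocope: [ruwzifebe] → [ruwzifeb]
  result: [ruwzifeb]
Order 2 then 1:
  2 Apocope: [ruwzifepe] → [ruwzifep]
  1 Voicing Between Vowels: no change — [ruwzifep]
  result: [ruwzifep]

2 then 1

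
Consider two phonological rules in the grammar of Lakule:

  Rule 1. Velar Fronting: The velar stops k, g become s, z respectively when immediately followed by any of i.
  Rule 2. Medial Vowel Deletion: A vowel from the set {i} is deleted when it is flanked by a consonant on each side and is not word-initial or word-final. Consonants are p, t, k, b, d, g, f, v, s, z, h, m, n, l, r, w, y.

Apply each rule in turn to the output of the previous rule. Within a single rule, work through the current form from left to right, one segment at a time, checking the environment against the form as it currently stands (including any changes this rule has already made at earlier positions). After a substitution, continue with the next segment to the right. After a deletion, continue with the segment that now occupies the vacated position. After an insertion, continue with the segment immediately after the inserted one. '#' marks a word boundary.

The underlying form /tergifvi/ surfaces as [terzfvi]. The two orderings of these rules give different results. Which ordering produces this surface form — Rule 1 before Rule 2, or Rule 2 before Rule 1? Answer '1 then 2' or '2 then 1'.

Order 1 then 2:
  1 Velar Fronting: [tergifvi] → [terzifvi]
  2 Medial Vowel Deletion: [terzifvi] → [terzfvi]
  result: [terzfvi]
Order 2 then 1:
  2 Medial Vowel Deletion: [tergifvi] → [tergfvi]
  1 Velar Fronting: no change — [tergfvi]
  result: [tergfvi]

1 then 2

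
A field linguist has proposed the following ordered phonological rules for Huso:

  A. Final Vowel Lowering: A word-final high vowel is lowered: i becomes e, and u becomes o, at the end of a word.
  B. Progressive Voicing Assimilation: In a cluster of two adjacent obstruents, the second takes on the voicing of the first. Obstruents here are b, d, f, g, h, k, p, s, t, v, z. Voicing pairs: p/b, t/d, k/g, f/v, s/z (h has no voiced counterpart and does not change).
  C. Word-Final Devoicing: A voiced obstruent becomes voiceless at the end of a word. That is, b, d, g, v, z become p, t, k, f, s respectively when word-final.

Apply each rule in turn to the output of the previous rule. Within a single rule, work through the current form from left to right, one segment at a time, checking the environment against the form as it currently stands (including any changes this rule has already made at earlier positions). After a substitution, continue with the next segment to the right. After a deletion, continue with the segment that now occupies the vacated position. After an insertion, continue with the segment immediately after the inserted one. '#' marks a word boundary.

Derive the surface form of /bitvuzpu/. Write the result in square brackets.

[bitfuzbo]

A Final Vowel Lowering: [bitvuzpu] → [bitvuzpo]
B Progressive Voicing Assimilation: [bitvuzpo] → [bitfuzbo]
C Word-Final Devoicing: no change — [bitfuzbo]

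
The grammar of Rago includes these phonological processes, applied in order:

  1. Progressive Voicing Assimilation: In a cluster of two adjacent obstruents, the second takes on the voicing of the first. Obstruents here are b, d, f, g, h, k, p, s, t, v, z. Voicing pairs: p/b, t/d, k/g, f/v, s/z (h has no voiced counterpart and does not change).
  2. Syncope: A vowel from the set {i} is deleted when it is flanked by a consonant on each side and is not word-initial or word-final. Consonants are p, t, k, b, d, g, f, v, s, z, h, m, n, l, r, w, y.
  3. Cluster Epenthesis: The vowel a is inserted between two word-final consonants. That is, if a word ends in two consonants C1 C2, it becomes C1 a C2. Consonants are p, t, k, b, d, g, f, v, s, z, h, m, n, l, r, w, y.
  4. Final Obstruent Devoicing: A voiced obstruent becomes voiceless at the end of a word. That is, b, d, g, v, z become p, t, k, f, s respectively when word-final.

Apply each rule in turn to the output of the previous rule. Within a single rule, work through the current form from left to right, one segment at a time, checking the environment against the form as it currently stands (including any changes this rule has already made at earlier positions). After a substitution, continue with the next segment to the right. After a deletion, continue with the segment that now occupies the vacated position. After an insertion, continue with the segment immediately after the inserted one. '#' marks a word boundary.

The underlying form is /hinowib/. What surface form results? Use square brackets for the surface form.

[hnowap]

1 Progressive Voicing Assimilation: no change — [hinowib]
2 Syncope: [hinowib] → [hnowb]
3 Cluster Epenthesis: [hnowb] → [hnowab]
4 Final Obstruent Devoicing: [hnowab] → [hnowap]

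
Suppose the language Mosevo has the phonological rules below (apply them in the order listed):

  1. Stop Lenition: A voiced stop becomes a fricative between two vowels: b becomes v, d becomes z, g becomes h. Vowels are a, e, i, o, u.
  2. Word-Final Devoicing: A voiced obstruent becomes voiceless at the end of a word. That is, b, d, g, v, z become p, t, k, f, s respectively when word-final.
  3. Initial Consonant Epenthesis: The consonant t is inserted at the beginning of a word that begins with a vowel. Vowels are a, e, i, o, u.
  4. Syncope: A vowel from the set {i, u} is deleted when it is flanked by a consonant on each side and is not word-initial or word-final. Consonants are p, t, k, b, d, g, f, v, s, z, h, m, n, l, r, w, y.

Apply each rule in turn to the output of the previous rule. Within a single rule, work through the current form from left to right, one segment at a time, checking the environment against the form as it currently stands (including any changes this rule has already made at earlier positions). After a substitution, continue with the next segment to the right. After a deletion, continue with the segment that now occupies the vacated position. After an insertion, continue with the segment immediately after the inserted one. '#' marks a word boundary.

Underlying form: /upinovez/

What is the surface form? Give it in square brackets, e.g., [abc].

[tpnoves]

1 Stop Lenition: no change — [upinovez]
2 Word-Final Devoicing: [upinovez] → [upinoves]
3 Initial Consonant Epenthesis: [upinoves] → [tupinoves]
4 Syncope: [tupinoves] → [tpnoves]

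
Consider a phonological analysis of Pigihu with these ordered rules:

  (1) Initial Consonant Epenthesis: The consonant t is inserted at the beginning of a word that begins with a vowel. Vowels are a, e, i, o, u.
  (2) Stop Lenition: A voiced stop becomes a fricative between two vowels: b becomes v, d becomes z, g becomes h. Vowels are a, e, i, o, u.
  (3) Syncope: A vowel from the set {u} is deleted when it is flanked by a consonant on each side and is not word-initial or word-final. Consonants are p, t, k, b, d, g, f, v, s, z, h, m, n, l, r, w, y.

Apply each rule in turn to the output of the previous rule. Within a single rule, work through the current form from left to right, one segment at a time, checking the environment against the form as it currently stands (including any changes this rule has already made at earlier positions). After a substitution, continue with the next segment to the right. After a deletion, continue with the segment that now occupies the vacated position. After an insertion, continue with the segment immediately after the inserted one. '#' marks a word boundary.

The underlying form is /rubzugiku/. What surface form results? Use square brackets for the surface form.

[rbzhiku]

(1) Initial Consonant Epenthesis: no change — [rubzugiku]
(2) Stop Lenition: [rubzugiku] → [rubzuhiku]
(3) Syncope: [rubzuhiku] → [rbzhiku]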